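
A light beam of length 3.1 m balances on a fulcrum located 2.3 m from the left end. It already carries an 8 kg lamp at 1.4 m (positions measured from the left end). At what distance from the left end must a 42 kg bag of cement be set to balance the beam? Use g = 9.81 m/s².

Choose the fulcrum (at 2.3 m from the left end) as the axis so the support reaction has zero arm there.
Lamp: 8 × 9.81 = 78.48 N down at 1.4 m → arm 0.9 m, τ = 78.48 × 0.9 = 70.63 N·m counterclockwise.
Net moment of existing loads = 70.63 N·m counterclockwise.
The bag of cement weighs 42 × 9.81 = 412 N and must supply an equal clockwise moment, so its lever arm about the fulcrum is 70.63 / 412 = 0.171 m.
That puts it at 2.3 + 0.171 = 2.47 m from the left end.

x ≈ 2.47 m from the left end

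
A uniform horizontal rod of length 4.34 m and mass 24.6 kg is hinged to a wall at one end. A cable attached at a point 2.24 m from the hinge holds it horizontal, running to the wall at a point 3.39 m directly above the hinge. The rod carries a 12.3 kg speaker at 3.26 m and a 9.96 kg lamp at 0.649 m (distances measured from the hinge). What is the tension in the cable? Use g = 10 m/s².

Choose the hinge as the axis so the unknown hinge reaction has zero arm there.
Beam weight: 24.6 × 10 = 246 N down at 2.17 m → arm 2.17 m, τ = 246 × 2.17 = 533.8 N·m clockwise.
Speaker: 12.3 × 10 = 123 N down at 3.26 m → arm 3.26 m, τ = 123 × 3.26 = 401 N·m clockwise.
Lamp: 9.96 × 10 = 99.6 N down at 0.649 m → arm 0.649 m, τ = 99.6 × 0.649 = 64.64 N·m clockwise.
Total clockwise load moment = 999.4 N·m.
The cable tension T acts at 2.24 m; only its component perpendicular to the rod, T sinθ, produces torque. sinθ = h/√(h²+d²) = 3.39/√(3.39²+2.24²) = 0.8343.
Balancing moments: T × 2.24 × 0.8343 = 999.4, giving T = 999.4 / 1.869 = 535 N.

T ≈ 535 N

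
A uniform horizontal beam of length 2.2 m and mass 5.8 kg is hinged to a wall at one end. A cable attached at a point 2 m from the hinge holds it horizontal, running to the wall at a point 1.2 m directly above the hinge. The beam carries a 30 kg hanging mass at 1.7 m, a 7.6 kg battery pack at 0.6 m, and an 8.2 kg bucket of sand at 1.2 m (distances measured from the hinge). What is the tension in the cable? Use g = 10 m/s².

T ≈ 698 N

Take moments about the hinge.
Beam weight: 5.8 × 10 = 58 N down at 1.1 m → arm 1.1 m, τ = 58 × 1.1 = 63.8 N·m clockwise.
Hanging mass: 30 × 10 = 300 N down at 1.7 m → arm 1.7 m, τ = 300 × 1.7 = 510 N·m clockwise.
Battery pack: 7.6 × 10 = 76 N down at 0.6 m → arm 0.6 m, τ = 76 × 0.6 = 45.6 N·m clockwise.
Bucket of sand: 8.2 × 10 = 82 N down at 1.2 m → arm 1.2 m, τ = 82 × 1.2 = 98.4 N·m clockwise.
Total clockwise load moment = 717.8 N·m.
The cable tension T acts at 2 m; only its component perpendicular to the beam, T sinθ, produces torque. sinθ = h/√(h²+d²) = 1.2/√(1.2²+2²) = 0.5145.
For rotational equilibrium, T × 2 × 0.5145 = 717.8, so T = 717.8 / 1.029 = 698 N.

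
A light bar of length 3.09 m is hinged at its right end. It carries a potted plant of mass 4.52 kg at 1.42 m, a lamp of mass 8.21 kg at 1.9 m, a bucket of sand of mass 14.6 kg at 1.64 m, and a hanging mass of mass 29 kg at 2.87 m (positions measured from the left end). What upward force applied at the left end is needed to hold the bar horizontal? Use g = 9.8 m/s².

F ≈ 142 N

Taking torques about the right end:
Potted plant: 4.52 × 9.8 = 44.3 N down at 1.42 m → arm 1.67 m, τ = 44.3 × 1.67 = 73.98 N·m counterclockwise.
Lamp: 8.21 × 9.8 = 80.46 N down at 1.9 m → arm 1.19 m, τ = 80.46 × 1.19 = 95.75 N·m counterclockwise.
Bucket of sand: 14.6 × 9.8 = 143.1 N down at 1.64 m → arm 1.45 m, τ = 143.1 × 1.45 = 207.5 N·m counterclockwise.
Hanging mass: 29 × 9.8 = 284.2 N down at 2.87 m → arm 0.22 m, τ = 284.2 × 0.22 = 62.52 N·m counterclockwise.
Net moment of the loads = 439.8 N·m counterclockwise.
The upward force F acts at the left end, arm 3.09 m, giving F × 3.09 clockwise.
For rotational equilibrium, F × 3.09 = 439.8, so F = 439.8 / 3.09 = 142 N.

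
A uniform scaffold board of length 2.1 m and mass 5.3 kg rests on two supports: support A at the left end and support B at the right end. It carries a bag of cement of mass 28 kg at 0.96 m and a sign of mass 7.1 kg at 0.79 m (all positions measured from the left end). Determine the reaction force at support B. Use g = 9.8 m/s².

R_B ≈ 178 N

Taking torques about support A:
Beam weight: 5.3 × 9.8 = 51.94 N down at 1.05 m → arm 1.05 m, τ = 51.94 × 1.05 = 54.54 N·m clockwise.
Bag of cement: 28 × 9.8 = 274.4 N down at 0.96 m → arm 0.96 m, τ = 274.4 × 0.96 = 263.4 N·m clockwise.
Sign: 7.1 × 9.8 = 69.58 N down at 0.79 m → arm 0.79 m, τ = 69.58 × 0.79 = 54.97 N·m clockwise.
Net load moment about support A = 372.9 N·m clockwise.
Reaction R at support B is upward at 2.1 m, arm 2.1 m → moment R × 2.1 counterclockwise.
Στ = 0 ⇒ R × 2.1 = 372.9 ⇒ R = 178 N.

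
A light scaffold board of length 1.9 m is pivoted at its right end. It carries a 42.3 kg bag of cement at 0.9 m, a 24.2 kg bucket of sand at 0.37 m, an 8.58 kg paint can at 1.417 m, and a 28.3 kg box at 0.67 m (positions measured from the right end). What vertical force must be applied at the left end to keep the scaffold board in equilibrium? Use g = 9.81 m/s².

F ≈ 403 N

Take moments about the right end.
Bag of cement: 42.3 × 9.81 = 415 N down at 0.9 m → arm 0.9 m, τ = 415 × 0.9 = 373.5 N·m counterclockwise.
Bucket of sand: 24.2 × 9.81 = 237.4 N down at 0.37 m → arm 0.37 m, τ = 237.4 × 0.37 = 87.84 N·m counterclockwise.
Paint can: 8.58 × 9.81 = 84.17 N down at 1.417 m → arm 1.417 m, τ = 84.17 × 1.417 = 119.3 N·m counterclockwise.
Box: 28.3 × 9.81 = 277.6 N down at 0.67 m → arm 0.67 m, τ = 277.6 × 0.67 = 186 N·m counterclockwise.
Net moment of the loads = 766.6 N·m counterclockwise.
The upward force F acts at the left end, arm 1.9 m, giving F × 1.9 clockwise.
Balancing moments: F × 1.9 = 766.6, giving F = 766.6 / 1.9 = 403 N.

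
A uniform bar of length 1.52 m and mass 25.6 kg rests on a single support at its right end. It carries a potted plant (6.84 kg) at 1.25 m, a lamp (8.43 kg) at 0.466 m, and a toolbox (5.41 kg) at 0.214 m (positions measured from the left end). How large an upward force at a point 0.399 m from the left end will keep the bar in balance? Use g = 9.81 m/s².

F ≈ 326 N

Choose the right end as the axis so the unknown pivot reaction has zero arm there.
Beam weight: 25.6 × 9.81 = 251.1 N down at 0.76 m → arm 0.76 m, τ = 251.1 × 0.76 = 190.8 N·m counterclockwise.
Potted plant: 6.84 × 9.81 = 67.1 N down at 1.25 m → arm 0.27 m, τ = 67.1 × 0.27 = 18.12 N·m counterclockwise.
Lamp: 8.43 × 9.81 = 82.7 N down at 0.466 m → arm 1.054 m, τ = 82.7 × 1.054 = 87.17 N·m counterclockwise.
Toolbox: 5.41 × 9.81 = 53.07 N down at 0.214 m → arm 1.306 m, τ = 53.07 × 1.306 = 69.31 N·m counterclockwise.
Net moment of the loads = 365.4 N·m counterclockwise.
The upward force F acts at a point 0.399 m from the left end, arm 1.121 m, giving F × 1.121 clockwise.
Στ = 0 ⇒ F × 1.121 = 365.4 ⇒ F = 365.4 / 1.121 = 326 N.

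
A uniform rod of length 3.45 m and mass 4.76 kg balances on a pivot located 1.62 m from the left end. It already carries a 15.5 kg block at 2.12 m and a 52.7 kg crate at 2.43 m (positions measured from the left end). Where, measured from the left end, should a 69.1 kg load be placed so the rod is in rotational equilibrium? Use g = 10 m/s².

Choose the pivot (at 1.62 m from the left end) as the axis so the support reaction has zero arm there.
Beam weight: 4.76 × 10 = 47.6 N down at 1.725 m → arm 0.105 m, τ = 47.6 × 0.105 = 4.998 N·m clockwise.
Block: 15.5 × 10 = 155 N down at 2.12 m → arm 0.5 m, τ = 155 × 0.5 = 77.5 N·m clockwise.
Crate: 52.7 × 10 = 527 N down at 2.43 m → arm 0.81 m, τ = 527 × 0.81 = 426.9 N·m clockwise.
Net moment of existing loads = 509.4 N·m clockwise.
The load weighs 69.1 × 10 = 691 N and must supply an equal counterclockwise moment, so its lever arm about the pivot is 509.4 / 691 = 0.737 m.
That puts it at 1.62 − 0.737 = 0.883 m from the left end.

x ≈ 0.883 m from the left end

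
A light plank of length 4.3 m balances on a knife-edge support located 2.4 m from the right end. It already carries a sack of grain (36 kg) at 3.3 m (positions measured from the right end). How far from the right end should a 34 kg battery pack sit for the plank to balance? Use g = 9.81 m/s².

x ≈ 1.45 m from the right end

Taking torques about the knife-edge support (at 2.4 m from the right end):
Sack of grain: 36 × 9.81 = 353.2 N down at 3.3 m → arm 0.9 m, τ = 353.2 × 0.9 = 317.9 N·m counterclockwise.
Net moment of existing loads = 317.9 N·m counterclockwise.
The battery pack weighs 34 × 9.81 = 333.5 N and must supply an equal clockwise moment, so its lever arm about the knife-edge support is 317.9 / 333.5 = 0.953 m.
That puts it at 2.4 − 0.953 = 1.45 m from the right end.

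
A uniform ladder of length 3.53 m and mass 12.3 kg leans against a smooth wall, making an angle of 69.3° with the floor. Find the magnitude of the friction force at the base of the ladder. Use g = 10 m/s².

f ≈ 23.2 N

Taking torques about the foot of the ladder:
Ladder weight 12.3×10 = 123 N acts at 1.765 m along the ladder; its horizontal arm is 1.765·cos69.3° = 0.6239 m → τ = 76.74 N·m clockwise.
Wall normal N acts horizontally at the top; its moment arm is the height L sinθ = 3.53·sin69.3° = 3.302 m, counterclockwise.
Balancing moments: N × 3.302 = 76.74, giving N = 23.2 N.
ΣFx = 0: friction at the foot balances the wall's push, so f = N_wall = 23.2 N.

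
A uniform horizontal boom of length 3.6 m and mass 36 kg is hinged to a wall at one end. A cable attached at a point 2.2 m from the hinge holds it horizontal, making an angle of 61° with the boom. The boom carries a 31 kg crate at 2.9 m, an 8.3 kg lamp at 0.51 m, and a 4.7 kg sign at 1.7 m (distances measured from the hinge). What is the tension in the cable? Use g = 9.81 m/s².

Choose the hinge as the axis so the unknown hinge reaction has zero arm there.
Beam weight: 36 × 9.81 = 353.2 N down at 1.8 m → arm 1.8 m, τ = 353.2 × 1.8 = 635.8 N·m clockwise.
Crate: 31 × 9.81 = 304.1 N down at 2.9 m → arm 2.9 m, τ = 304.1 × 2.9 = 881.9 N·m clockwise.
Lamp: 8.3 × 9.81 = 81.42 N down at 0.51 m → arm 0.51 m, τ = 81.42 × 0.51 = 41.52 N·m clockwise.
Sign: 4.7 × 9.81 = 46.11 N down at 1.7 m → arm 1.7 m, τ = 46.11 × 1.7 = 78.39 N·m clockwise.
Total clockwise load moment = 1638 N·m.
The cable tension T acts at 2.2 m; only its component perpendicular to the boom, T sinθ, produces torque. sin 61° = 0.8746.
Στ = 0 ⇒ T × 2.2 × 0.8746 = 1638 ⇒ T = 1638 / 1.924 = 851 N.

T ≈ 851 N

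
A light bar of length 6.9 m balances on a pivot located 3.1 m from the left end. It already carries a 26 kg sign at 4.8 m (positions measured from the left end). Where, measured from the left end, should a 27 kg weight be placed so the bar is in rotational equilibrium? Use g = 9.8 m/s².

About the pivot (at 3.1 m from the left end):
Sign: 26 × 9.8 = 254.8 N down at 4.8 m → arm 1.7 m, τ = 254.8 × 1.7 = 433.2 N·m clockwise.
Net moment of existing loads = 433.2 N·m clockwise.
The weight weighs 27 × 9.8 = 264.6 N and must supply an equal counterclockwise moment, so its lever arm about the pivot is 433.2 / 264.6 = 1.64 m.
That puts it at 3.1 − 1.64 = 1.46 m from the left end.

x ≈ 1.46 m from the left end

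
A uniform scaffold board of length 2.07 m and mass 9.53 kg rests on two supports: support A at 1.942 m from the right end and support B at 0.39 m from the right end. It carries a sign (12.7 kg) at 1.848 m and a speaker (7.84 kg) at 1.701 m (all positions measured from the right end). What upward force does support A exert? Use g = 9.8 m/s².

Sum moments about support B (its reaction then has zero moment arm).
Beam weight: 9.53 × 9.8 = 93.39 N down at 1.035 m → arm 0.645 m, τ = 93.39 × 0.645 = 60.24 N·m counterclockwise.
Sign: 12.7 × 9.8 = 124.5 N down at 1.848 m → arm 1.458 m, τ = 124.5 × 1.458 = 181.5 N·m counterclockwise.
Speaker: 7.84 × 9.8 = 76.83 N down at 1.701 m → arm 1.311 m, τ = 76.83 × 1.311 = 100.7 N·m counterclockwise.
Net load moment about support B = 342.4 N·m counterclockwise.
Reaction R at support A is upward at 1.942 m, arm 1.552 m → moment R × 1.552 clockwise.
For rotational equilibrium, R × 1.552 = 342.4, so R = 221 N.

R_A ≈ 221 N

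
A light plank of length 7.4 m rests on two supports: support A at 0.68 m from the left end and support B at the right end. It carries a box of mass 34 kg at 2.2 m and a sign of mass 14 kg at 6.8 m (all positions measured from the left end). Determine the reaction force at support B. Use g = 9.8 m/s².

R_B ≈ 200 N

About support A:
Box: 34 × 9.8 = 333.2 N down at 2.2 m → arm 1.52 m, τ = 333.2 × 1.52 = 506.5 N·m clockwise.
Sign: 14 × 9.8 = 137.2 N down at 6.8 m → arm 6.12 m, τ = 137.2 × 6.12 = 839.7 N·m clockwise.
Net load moment about support A = 1346 N·m clockwise.
Reaction R at support B is upward at 7.4 m, arm 6.72 m → moment R × 6.72 counterclockwise.
Setting net torque to zero: R × 6.72 = 1346 → R = 200 N.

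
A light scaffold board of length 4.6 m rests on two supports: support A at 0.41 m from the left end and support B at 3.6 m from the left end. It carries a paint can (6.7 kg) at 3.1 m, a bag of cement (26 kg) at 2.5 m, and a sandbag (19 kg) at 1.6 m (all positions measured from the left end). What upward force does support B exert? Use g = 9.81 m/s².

Take moments about support A.
Paint can: 6.7 × 9.81 = 65.73 N down at 3.1 m → arm 2.69 m, τ = 65.73 × 2.69 = 176.8 N·m clockwise.
Bag of cement: 26 × 9.81 = 255.1 N down at 2.5 m → arm 2.09 m, τ = 255.1 × 2.09 = 533.2 N·m clockwise.
Sandbag: 19 × 9.81 = 186.4 N down at 1.6 m → arm 1.19 m, τ = 186.4 × 1.19 = 221.8 N·m clockwise.
Net load moment about support A = 931.8 N·m clockwise.
Reaction R at support B is upward at 3.6 m, arm 3.19 m → moment R × 3.19 counterclockwise.
Setting net torque to zero: R × 3.19 = 931.8 → R = 292 N.

R_B ≈ 292 N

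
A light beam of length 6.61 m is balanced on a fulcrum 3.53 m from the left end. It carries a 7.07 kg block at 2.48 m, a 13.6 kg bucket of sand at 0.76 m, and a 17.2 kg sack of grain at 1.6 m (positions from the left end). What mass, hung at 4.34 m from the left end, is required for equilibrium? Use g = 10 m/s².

m ≈ 96.7 kg

Taking torques about the fulcrum (at 3.53 m from the left end):
Block: 7.07 × 10 = 70.7 N down at 2.48 m → arm 1.05 m, τ = 70.7 × 1.05 = 74.23 N·m counterclockwise.
Bucket of sand: 13.6 × 10 = 136 N down at 0.76 m → arm 2.77 m, τ = 136 × 2.77 = 376.7 N·m counterclockwise.
Sack of grain: 17.2 × 10 = 172 N down at 1.6 m → arm 1.93 m, τ = 172 × 1.93 = 332 N·m counterclockwise.
Net moment of known loads = 782.9 N·m counterclockwise.
An unknown mass m at 4.34 m has arm 0.81 m; its moment is m·g·0.81 clockwise.
Στ = 0 ⇒ m × 10 × 0.81 = 782.9 ⇒ m = 782.9 / (10 × 0.81) = 96.7 kg.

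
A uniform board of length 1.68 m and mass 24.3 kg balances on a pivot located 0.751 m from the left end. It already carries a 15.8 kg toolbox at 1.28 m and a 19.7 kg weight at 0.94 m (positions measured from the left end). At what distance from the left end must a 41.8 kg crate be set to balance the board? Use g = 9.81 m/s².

Take moments about the pivot (at 0.751 m from the left end).
Beam weight: 24.3 × 9.81 = 238.4 N down at 0.84 m → arm 0.089 m, τ = 238.4 × 0.089 = 21.22 N·m clockwise.
Toolbox: 15.8 × 9.81 = 155 N down at 1.28 m → arm 0.529 m, τ = 155 × 0.529 = 82 N·m clockwise.
Weight: 19.7 × 9.81 = 193.3 N down at 0.94 m → arm 0.189 m, τ = 193.3 × 0.189 = 36.53 N·m clockwise.
Net moment of existing loads = 139.8 N·m clockwise.
The crate weighs 41.8 × 9.81 = 410.1 N and must supply an equal counterclockwise moment, so its lever arm about the pivot is 139.8 / 410.1 = 0.341 m.
That puts it at 0.751 − 0.341 = 0.41 m from the left end.

x ≈ 0.41 m from the left end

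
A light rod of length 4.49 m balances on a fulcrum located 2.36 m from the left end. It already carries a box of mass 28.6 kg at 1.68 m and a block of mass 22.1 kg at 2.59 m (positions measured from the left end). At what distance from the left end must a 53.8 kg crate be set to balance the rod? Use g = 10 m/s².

Take moments about the fulcrum (at 2.36 m from the left end).
Box: 28.6 × 10 = 286 N down at 1.68 m → arm 0.68 m, τ = 286 × 0.68 = 194.5 N·m counterclockwise.
Block: 22.1 × 10 = 221 N down at 2.59 m → arm 0.23 m, τ = 221 × 0.23 = 50.83 N·m clockwise.
Net moment of existing loads = 143.7 N·m counterclockwise.
The crate weighs 53.8 × 10 = 538 N and must supply an equal clockwise moment, so its lever arm about the fulcrum is 143.7 / 538 = 0.267 m.
That puts it at 2.36 + 0.267 = 2.63 m from the left end.

x ≈ 2.63 m from the left end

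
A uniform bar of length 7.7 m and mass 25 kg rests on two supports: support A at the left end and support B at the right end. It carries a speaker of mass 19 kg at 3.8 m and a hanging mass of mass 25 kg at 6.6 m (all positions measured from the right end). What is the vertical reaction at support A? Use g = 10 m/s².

R_A ≈ 433 N

Taking torques about support B:
Beam weight: 25 × 10 = 250 N down at 3.85 m → arm 3.85 m, τ = 250 × 3.85 = 962.5 N·m counterclockwise.
Speaker: 19 × 10 = 190 N down at 3.8 m → arm 3.8 m, τ = 190 × 3.8 = 722 N·m counterclockwise.
Hanging mass: 25 × 10 = 250 N down at 6.6 m → arm 6.6 m, τ = 250 × 6.6 = 1650 N·m counterclockwise.
Net load moment about support B = 3334 N·m counterclockwise.
Reaction R at support A is upward at 7.7 m, arm 7.7 m → moment R × 7.7 clockwise.
Balancing moments: R × 7.7 = 3334, giving R = 433 N.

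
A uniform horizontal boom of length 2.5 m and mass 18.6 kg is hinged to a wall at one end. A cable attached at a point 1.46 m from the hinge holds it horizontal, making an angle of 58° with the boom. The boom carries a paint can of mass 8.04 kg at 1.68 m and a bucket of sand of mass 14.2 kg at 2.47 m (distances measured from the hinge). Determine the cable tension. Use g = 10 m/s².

Taking torques about the hinge:
Beam weight: 18.6 × 10 = 186 N down at 1.25 m → arm 1.25 m, τ = 186 × 1.25 = 232.5 N·m clockwise.
Paint can: 8.04 × 10 = 80.4 N down at 1.68 m → arm 1.68 m, τ = 80.4 × 1.68 = 135.1 N·m clockwise.
Bucket of sand: 14.2 × 10 = 142 N down at 2.47 m → arm 2.47 m, τ = 142 × 2.47 = 350.7 N·m clockwise.
Total clockwise load moment = 718.3 N·m.
The cable tension T acts at 1.46 m; only its component perpendicular to the boom, T sinθ, produces torque. sin 58° = 0.848.
Στ = 0 ⇒ T × 1.46 × 0.848 = 718.3 ⇒ T = 718.3 / 1.238 = 580 N.

T ≈ 580 N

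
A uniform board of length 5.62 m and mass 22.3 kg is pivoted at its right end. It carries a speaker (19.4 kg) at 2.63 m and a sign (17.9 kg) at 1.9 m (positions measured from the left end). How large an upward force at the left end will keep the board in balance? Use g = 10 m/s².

Take moments about the right end.
Beam weight: 22.3 × 10 = 223 N down at 2.81 m → arm 2.81 m, τ = 223 × 2.81 = 626.6 N·m counterclockwise.
Speaker: 19.4 × 10 = 194 N down at 2.63 m → arm 2.99 m, τ = 194 × 2.99 = 580.1 N·m counterclockwise.
Sign: 17.9 × 10 = 179 N down at 1.9 m → arm 3.72 m, τ = 179 × 3.72 = 665.9 N·m counterclockwise.
Net moment of the loads = 1873 N·m counterclockwise.
The upward force F acts at the left end, arm 5.62 m, giving F × 5.62 clockwise.
Στ = 0 ⇒ F × 5.62 = 1873 ⇒ F = 1873 / 5.62 = 333 N.

F ≈ 333 N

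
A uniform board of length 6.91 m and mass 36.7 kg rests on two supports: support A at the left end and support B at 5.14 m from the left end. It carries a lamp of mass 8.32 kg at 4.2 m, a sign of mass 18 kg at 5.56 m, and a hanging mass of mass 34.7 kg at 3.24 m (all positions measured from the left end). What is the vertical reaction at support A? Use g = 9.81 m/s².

R_A ≈ 244 N

Take moments about support B.
Beam weight: 36.7 × 9.81 = 360 N down at 3.455 m → arm 1.685 m, τ = 360 × 1.685 = 606.6 N·m counterclockwise.
Lamp: 8.32 × 9.81 = 81.62 N down at 4.2 m → arm 0.94 m, τ = 81.62 × 0.94 = 76.72 N·m counterclockwise.
Sign: 18 × 9.81 = 176.6 N down at 5.56 m → arm 0.42 m, τ = 176.6 × 0.42 = 74.17 N·m clockwise.
Hanging mass: 34.7 × 9.81 = 340.4 N down at 3.24 m → arm 1.9 m, τ = 340.4 × 1.9 = 646.8 N·m counterclockwise.
Net load moment about support B = 1256 N·m counterclockwise.
Reaction R at support A is upward at 0 m, arm 5.14 m → moment R × 5.14 clockwise.
Balancing moments: R × 5.14 = 1256, giving R = 244 N.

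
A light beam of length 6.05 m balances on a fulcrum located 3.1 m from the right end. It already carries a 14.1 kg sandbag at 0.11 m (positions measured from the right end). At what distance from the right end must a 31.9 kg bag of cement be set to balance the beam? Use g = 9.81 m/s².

x ≈ 4.42 m from the right end

Sum moments about the fulcrum (at 3.1 m from the right end) (the support reaction has zero arm there).
Sandbag: 14.1 × 9.81 = 138.3 N down at 0.11 m → arm 2.99 m, τ = 138.3 × 2.99 = 413.5 N·m clockwise.
Net moment of existing loads = 413.5 N·m clockwise.
The bag of cement weighs 31.9 × 9.81 = 312.9 N and must supply an equal counterclockwise moment, so its lever arm about the fulcrum is 413.5 / 312.9 = 1.32 m.
That puts it at 3.1 + 1.32 = 4.42 m from the right end.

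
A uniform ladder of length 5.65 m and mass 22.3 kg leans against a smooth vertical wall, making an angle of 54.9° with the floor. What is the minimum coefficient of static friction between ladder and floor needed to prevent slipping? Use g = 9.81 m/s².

About the foot of the ladder:
Ladder weight 22.3×9.81 = 218.8 N acts at 2.825 m along the ladder; its horizontal arm is 2.825·cos54.9° = 1.624 m → τ = 355.3 N·m clockwise.
Wall normal N acts horizontally at the top; its moment arm is the height L sinθ = 5.65·sin54.9° = 4.623 m, counterclockwise.
For rotational equilibrium, N × 4.623 = 355.3, so N = 76.85 N.
ΣFx = 0 ⇒ f = N_wall = 76.85 N. ΣFy = 0 ⇒ N_floor = 218.8 N.
μ_min = f / N_floor = 76.85 / 218.8 = 0.351.

μ_min ≈ 0.351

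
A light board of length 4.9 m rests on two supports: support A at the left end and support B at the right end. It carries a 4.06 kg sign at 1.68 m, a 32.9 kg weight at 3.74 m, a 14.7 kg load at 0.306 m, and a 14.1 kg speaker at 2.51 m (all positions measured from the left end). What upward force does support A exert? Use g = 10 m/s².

Taking torques about support B:
Sign: 4.06 × 10 = 40.6 N down at 1.68 m → arm 3.22 m, τ = 40.6 × 3.22 = 130.7 N·m counterclockwise.
Weight: 32.9 × 10 = 329 N down at 3.74 m → arm 1.16 m, τ = 329 × 1.16 = 381.6 N·m counterclockwise.
Load: 14.7 × 10 = 147 N down at 0.306 m → arm 4.594 m, τ = 147 × 4.594 = 675.3 N·m counterclockwise.
Speaker: 14.1 × 10 = 141 N down at 2.51 m → arm 2.39 m, τ = 141 × 2.39 = 337 N·m counterclockwise.
Net load moment about support B = 1525 N·m counterclockwise.
Reaction R at support A is upward at 0 m, arm 4.9 m → moment R × 4.9 clockwise.
Balancing moments: R × 4.9 = 1525, giving R = 311 N.

R_A ≈ 311 N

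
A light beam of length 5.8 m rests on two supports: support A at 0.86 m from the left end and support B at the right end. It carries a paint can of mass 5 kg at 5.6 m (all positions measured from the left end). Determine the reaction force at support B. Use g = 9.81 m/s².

R_B ≈ 47.1 N

Choose support A as the axis so its reaction then has zero moment arm.
Paint can: 5 × 9.81 = 49.05 N down at 5.6 m → arm 4.74 m, τ = 49.05 × 4.74 = 232.5 N·m clockwise.
Net load moment about support A = 232.5 N·m clockwise.
Reaction R at support B is upward at 5.8 m, arm 4.94 m → moment R × 4.94 counterclockwise.
Balancing moments: R × 4.94 = 232.5, giving R = 47.1 N.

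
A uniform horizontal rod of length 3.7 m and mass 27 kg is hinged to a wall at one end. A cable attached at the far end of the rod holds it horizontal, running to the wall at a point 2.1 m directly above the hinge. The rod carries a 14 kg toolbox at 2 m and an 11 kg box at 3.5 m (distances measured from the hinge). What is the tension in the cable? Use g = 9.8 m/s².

Taking torques about the hinge:
Beam weight: 27 × 9.8 = 264.6 N down at 1.85 m → arm 1.85 m, τ = 264.6 × 1.85 = 489.5 N·m clockwise.
Toolbox: 14 × 9.8 = 137.2 N down at 2 m → arm 2 m, τ = 137.2 × 2 = 274.4 N·m clockwise.
Box: 11 × 9.8 = 107.8 N down at 3.5 m → arm 3.5 m, τ = 107.8 × 3.5 = 377.3 N·m clockwise.
Total clockwise load moment = 1141 N·m.
The cable tension T acts at 3.7 m; only its component perpendicular to the rod, T sinθ, produces torque. sinθ = h/√(h²+d²) = 2.1/√(2.1²+3.7²) = 0.4936.
Στ = 0 ⇒ T × 3.7 × 0.4936 = 1141 ⇒ T = 1141 / 1.826 = 625 N.

T ≈ 625 N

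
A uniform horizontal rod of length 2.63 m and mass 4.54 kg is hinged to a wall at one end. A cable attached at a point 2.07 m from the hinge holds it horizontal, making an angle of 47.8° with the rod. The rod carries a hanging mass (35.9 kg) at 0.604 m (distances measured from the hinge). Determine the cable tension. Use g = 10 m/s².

T ≈ 180 N

About the hinge:
Beam weight: 4.54 × 10 = 45.4 N down at 1.315 m → arm 1.315 m, τ = 45.4 × 1.315 = 59.7 N·m clockwise.
Hanging mass: 35.9 × 10 = 359 N down at 0.604 m → arm 0.604 m, τ = 359 × 0.604 = 216.8 N·m clockwise.
Total clockwise load moment = 276.5 N·m.
The cable tension T acts at 2.07 m; only its component perpendicular to the rod, T sinθ, produces torque. sin 47.8° = 0.7408.
For rotational equilibrium, T × 2.07 × 0.7408 = 276.5, so T = 276.5 / 1.533 = 180 N.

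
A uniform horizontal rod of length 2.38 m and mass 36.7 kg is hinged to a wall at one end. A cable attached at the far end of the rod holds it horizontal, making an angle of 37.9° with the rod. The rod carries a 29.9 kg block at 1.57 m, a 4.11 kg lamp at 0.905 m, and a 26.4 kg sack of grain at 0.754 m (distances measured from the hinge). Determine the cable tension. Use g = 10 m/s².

T ≈ 781 N

About the hinge:
Beam weight: 36.7 × 10 = 367 N down at 1.19 m → arm 1.19 m, τ = 367 × 1.19 = 436.7 N·m clockwise.
Block: 29.9 × 10 = 299 N down at 1.57 m → arm 1.57 m, τ = 299 × 1.57 = 469.4 N·m clockwise.
Lamp: 4.11 × 10 = 41.1 N down at 0.905 m → arm 0.905 m, τ = 41.1 × 0.905 = 37.2 N·m clockwise.
Sack of grain: 26.4 × 10 = 264 N down at 0.754 m → arm 0.754 m, τ = 264 × 0.754 = 199.1 N·m clockwise.
Total clockwise load moment = 1142 N·m.
The cable tension T acts at 2.38 m; only its component perpendicular to the rod, T sinθ, produces torque. sin 37.9° = 0.6143.
Balancing moments: T × 2.38 × 0.6143 = 1142, giving T = 1142 / 1.462 = 781 N.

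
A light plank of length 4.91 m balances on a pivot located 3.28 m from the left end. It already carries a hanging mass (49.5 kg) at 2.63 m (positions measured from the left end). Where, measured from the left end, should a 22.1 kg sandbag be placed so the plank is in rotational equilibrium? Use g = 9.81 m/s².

x ≈ 4.74 m from the left end

Taking torques about the pivot (at 3.28 m from the left end):
Hanging mass: 49.5 × 9.81 = 485.6 N down at 2.63 m → arm 0.65 m, τ = 485.6 × 0.65 = 315.6 N·m counterclockwise.
Net moment of existing loads = 315.6 N·m counterclockwise.
The sandbag weighs 22.1 × 9.81 = 216.8 N and must supply an equal clockwise moment, so its lever arm about the pivot is 315.6 / 216.8 = 1.46 m.
That puts it at 3.28 + 1.46 = 4.74 m from the left end.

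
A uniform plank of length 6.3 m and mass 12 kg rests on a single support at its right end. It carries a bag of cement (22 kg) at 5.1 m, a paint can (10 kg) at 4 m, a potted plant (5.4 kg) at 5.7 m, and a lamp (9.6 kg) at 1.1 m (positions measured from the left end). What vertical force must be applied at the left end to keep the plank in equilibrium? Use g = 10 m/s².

About the right end:
Beam weight: 12 × 10 = 120 N down at 3.15 m → arm 3.15 m, τ = 120 × 3.15 = 378 N·m counterclockwise.
Bag of cement: 22 × 10 = 220 N down at 5.1 m → arm 1.2 m, τ = 220 × 1.2 = 264 N·m counterclockwise.
Paint can: 10 × 10 = 100 N down at 4 m → arm 2.3 m, τ = 100 × 2.3 = 230 N·m counterclockwise.
Potted plant: 5.4 × 10 = 54 N down at 5.7 m → arm 0.6 m, τ = 54 × 0.6 = 32.4 N·m counterclockwise.
Lamp: 9.6 × 10 = 96 N down at 1.1 m → arm 5.2 m, τ = 96 × 5.2 = 499.2 N·m counterclockwise.
Net moment of the loads = 1404 N·m counterclockwise.
The upward force F acts at the left end, arm 6.3 m, giving F × 6.3 clockwise.
For rotational equilibrium, F × 6.3 = 1404, so F = 1404 / 6.3 = 223 N.

F ≈ 223 N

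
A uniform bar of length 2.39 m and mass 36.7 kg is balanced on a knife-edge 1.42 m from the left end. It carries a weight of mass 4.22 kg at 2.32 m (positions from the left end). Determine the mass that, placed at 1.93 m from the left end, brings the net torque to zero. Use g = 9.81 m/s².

Taking torques about the knife-edge (at 1.42 m from the left end):
Beam weight: 36.7 × 9.81 = 360 N down at 1.195 m → arm 0.225 m, τ = 360 × 0.225 = 81 N·m counterclockwise.
Weight: 4.22 × 9.81 = 41.4 N down at 2.32 m → arm 0.9 m, τ = 41.4 × 0.9 = 37.26 N·m clockwise.
Net moment of known loads = 43.74 N·m counterclockwise.
An unknown mass m at 1.93 m has arm 0.51 m; its moment is m·g·0.51 clockwise.
Balancing moments: m × 9.81 × 0.51 = 43.74, giving m = 43.74 / (9.81 × 0.51) = 8.74 kg.

m ≈ 8.74 kg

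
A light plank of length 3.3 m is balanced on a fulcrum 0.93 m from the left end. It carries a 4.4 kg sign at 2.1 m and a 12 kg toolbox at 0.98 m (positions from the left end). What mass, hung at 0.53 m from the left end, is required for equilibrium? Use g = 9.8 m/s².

About the fulcrum (at 0.93 m from the left end):
Sign: 4.4 × 9.8 = 43.12 N down at 2.1 m → arm 1.17 m, τ = 43.12 × 1.17 = 50.45 N·m clockwise.
Toolbox: 12 × 9.8 = 117.6 N down at 0.98 m → arm 0.05 m, τ = 117.6 × 0.05 = 5.88 N·m clockwise.
Net moment of known loads = 56.33 N·m clockwise.
An unknown mass m at 0.53 m has arm 0.4 m; its moment is m·g·0.4 counterclockwise.
Balancing moments: m × 9.8 × 0.4 = 56.33, giving m = 56.33 / (9.8 × 0.4) = 14.4 kg.

m ≈ 14.4 kg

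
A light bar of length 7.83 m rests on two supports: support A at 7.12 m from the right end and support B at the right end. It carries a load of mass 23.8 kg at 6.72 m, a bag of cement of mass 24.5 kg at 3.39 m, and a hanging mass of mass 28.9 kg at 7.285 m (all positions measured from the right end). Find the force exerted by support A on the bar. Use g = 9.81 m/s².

R_A ≈ 625 N

Sum moments about support B (its reaction then has zero moment arm).
Load: 23.8 × 9.81 = 233.5 N down at 6.72 m → arm 6.72 m, τ = 233.5 × 6.72 = 1569 N·m counterclockwise.
Bag of cement: 24.5 × 9.81 = 240.3 N down at 3.39 m → arm 3.39 m, τ = 240.3 × 3.39 = 814.6 N·m counterclockwise.
Hanging mass: 28.9 × 9.81 = 283.5 N down at 7.285 m → arm 7.285 m, τ = 283.5 × 7.285 = 2065 N·m counterclockwise.
Net load moment about support B = 4449 N·m counterclockwise.
Reaction R at support A is upward at 7.12 m, arm 7.12 m → moment R × 7.12 clockwise.
For rotational equilibrium, R × 7.12 = 4449, so R = 625 N.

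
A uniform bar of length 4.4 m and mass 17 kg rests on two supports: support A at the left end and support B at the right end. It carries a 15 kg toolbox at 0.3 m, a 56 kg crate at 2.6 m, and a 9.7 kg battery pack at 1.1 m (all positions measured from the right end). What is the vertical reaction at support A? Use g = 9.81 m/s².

Take moments about support B.
Beam weight: 17 × 9.81 = 166.8 N down at 2.2 m → arm 2.2 m, τ = 166.8 × 2.2 = 367 N·m counterclockwise.
Toolbox: 15 × 9.81 = 147.2 N down at 0.3 m → arm 0.3 m, τ = 147.2 × 0.3 = 44.16 N·m counterclockwise.
Crate: 56 × 9.81 = 549.4 N down at 2.6 m → arm 2.6 m, τ = 549.4 × 2.6 = 1428 N·m counterclockwise.
Battery pack: 9.7 × 9.81 = 95.16 N down at 1.1 m → arm 1.1 m, τ = 95.16 × 1.1 = 104.7 N·m counterclockwise.
Net load moment about support B = 1944 N·m counterclockwise.
Reaction R at support A is upward at 4.4 m, arm 4.4 m → moment R × 4.4 clockwise.
Setting net torque to zero: R × 4.4 = 1944 → R = 442 N.

R_A ≈ 442 N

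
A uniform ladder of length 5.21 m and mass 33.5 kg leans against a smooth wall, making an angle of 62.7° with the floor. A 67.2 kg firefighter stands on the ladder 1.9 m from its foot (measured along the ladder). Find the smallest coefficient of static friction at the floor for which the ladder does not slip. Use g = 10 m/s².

Choose the foot of the ladder as the axis so the floor normal and friction both act there and drop out.
Ladder weight 33.5×10 = 335 N acts at 2.605 m along the ladder; its horizontal arm is 2.605·cos62.7° = 1.195 m → τ = 400.3 N·m clockwise.
Firefighter: 67.2×10 = 672 N at 1.9 m → arm 0.8714 m → τ = 585.6 N·m clockwise.
Wall normal N acts horizontally at the top; its moment arm is the height L sinθ = 5.21·sin62.7° = 4.63 m, counterclockwise.
For rotational equilibrium, N × 4.63 = 985.9, so N = 212.9 N.
ΣFx = 0 ⇒ f = N_wall = 212.9 N. ΣFy = 0 ⇒ N_floor = 1007 N.
μ_min = f / N_floor = 212.9 / 1007 = 0.211.

μ_min ≈ 0.211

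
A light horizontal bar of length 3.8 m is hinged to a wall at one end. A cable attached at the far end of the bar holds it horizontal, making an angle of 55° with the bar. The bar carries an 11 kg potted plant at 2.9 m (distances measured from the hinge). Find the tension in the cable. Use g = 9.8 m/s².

Sum moments about the hinge (the unknown hinge reaction has zero arm there).
Potted plant: 11 × 9.8 = 107.8 N down at 2.9 m → arm 2.9 m, τ = 107.8 × 2.9 = 312.6 N·m clockwise.
Total clockwise load moment = 312.6 N·m.
The cable tension T acts at 3.8 m; only its component perpendicular to the bar, T sinθ, produces torque. sin 55° = 0.8192.
For rotational equilibrium, T × 3.8 × 0.8192 = 312.6, so T = 312.6 / 3.113 = 100 N.

T ≈ 100 N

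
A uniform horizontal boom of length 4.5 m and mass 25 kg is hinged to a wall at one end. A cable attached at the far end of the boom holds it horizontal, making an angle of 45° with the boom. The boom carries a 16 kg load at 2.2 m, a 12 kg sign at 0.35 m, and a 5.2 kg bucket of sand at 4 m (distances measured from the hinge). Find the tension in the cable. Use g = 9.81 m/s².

T ≈ 359 N

Sum moments about the hinge (the unknown hinge reaction has zero arm there).
Beam weight: 25 × 9.81 = 245.2 N down at 2.25 m → arm 2.25 m, τ = 245.2 × 2.25 = 551.7 N·m clockwise.
Load: 16 × 9.81 = 157 N down at 2.2 m → arm 2.2 m, τ = 157 × 2.2 = 345.4 N·m clockwise.
Sign: 12 × 9.81 = 117.7 N down at 0.35 m → arm 0.35 m, τ = 117.7 × 0.35 = 41.2 N·m clockwise.
Bucket of sand: 5.2 × 9.81 = 51.01 N down at 4 m → arm 4 m, τ = 51.01 × 4 = 204 N·m clockwise.
Total clockwise load moment = 1142 N·m.
The cable tension T acts at 4.5 m; only its component perpendicular to the boom, T sinθ, produces torque. sin 45° = 0.7071.
For rotational equilibrium, T × 4.5 × 0.7071 = 1142, so T = 1142 / 3.182 = 359 N.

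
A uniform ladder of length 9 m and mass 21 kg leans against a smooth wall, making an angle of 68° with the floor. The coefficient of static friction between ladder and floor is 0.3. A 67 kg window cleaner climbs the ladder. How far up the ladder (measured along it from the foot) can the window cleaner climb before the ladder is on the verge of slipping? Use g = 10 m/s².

d ≈ 7.37 m

Taking torques about the foot of the ladder:
Ladder weight 21×10 = 210 N acts at 4.5 m along the ladder; its horizontal arm is 4.5·cos68° = 1.686 m → τ = 354.1 N·m clockwise.
Window cleaner weight 67×10 = 670 N at distance d → arm d·cos68° → τ = 670·d·0.3746 clockwise.
Wall normal N at the top has arm L sinθ = 8.345 m counterclockwise, so Στ = 0 gives N·8.345 = 354.1 + 251·d.
ΣFy = 0 ⇒ N_floor = 880 N, so the maximum friction is μ_s·N_floor = 0.3×880 = 264 N. ΣFx = 0 ⇒ N_wall = f, so at the slipping point N = 264 N.
Substituting: 264×8.345 = 354.1 + 251·d ⇒ d = (2203 − 354.1) / 251 = 7.37 m.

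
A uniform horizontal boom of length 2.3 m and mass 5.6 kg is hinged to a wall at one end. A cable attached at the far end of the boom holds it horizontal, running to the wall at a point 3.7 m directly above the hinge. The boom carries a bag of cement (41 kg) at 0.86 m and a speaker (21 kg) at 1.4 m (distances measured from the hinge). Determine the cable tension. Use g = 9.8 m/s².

T ≈ 357 N

Taking torques about the hinge:
Beam weight: 5.6 × 9.8 = 54.88 N down at 1.15 m → arm 1.15 m, τ = 54.88 × 1.15 = 63.11 N·m clockwise.
Bag of cement: 41 × 9.8 = 401.8 N down at 0.86 m → arm 0.86 m, τ = 401.8 × 0.86 = 345.5 N·m clockwise.
Speaker: 21 × 9.8 = 205.8 N down at 1.4 m → arm 1.4 m, τ = 205.8 × 1.4 = 288.1 N·m clockwise.
Total clockwise load moment = 696.7 N·m.
The cable tension T acts at 2.3 m; only its component perpendicular to the boom, T sinθ, produces torque. sinθ = h/√(h²+d²) = 3.7/√(3.7²+2.3²) = 0.8493.
For rotational equilibrium, T × 2.3 × 0.8493 = 696.7, so T = 696.7 / 1.953 = 357 N.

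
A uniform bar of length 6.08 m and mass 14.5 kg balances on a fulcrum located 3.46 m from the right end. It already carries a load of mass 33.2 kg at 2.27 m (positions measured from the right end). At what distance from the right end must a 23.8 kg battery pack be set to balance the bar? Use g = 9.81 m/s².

x ≈ 5.38 m from the right end

Choose the fulcrum (at 3.46 m from the right end) as the axis so the support reaction has zero arm there.
Beam weight: 14.5 × 9.81 = 142.2 N down at 3.04 m → arm 0.42 m, τ = 142.2 × 0.42 = 59.72 N·m clockwise.
Load: 33.2 × 9.81 = 325.7 N down at 2.27 m → arm 1.19 m, τ = 325.7 × 1.19 = 387.6 N·m clockwise.
Net moment of existing loads = 447.3 N·m clockwise.
The battery pack weighs 23.8 × 9.81 = 233.5 N and must supply an equal counterclockwise moment, so its lever arm about the fulcrum is 447.3 / 233.5 = 1.92 m.
That puts it at 3.46 + 1.92 = 5.38 m from the right end.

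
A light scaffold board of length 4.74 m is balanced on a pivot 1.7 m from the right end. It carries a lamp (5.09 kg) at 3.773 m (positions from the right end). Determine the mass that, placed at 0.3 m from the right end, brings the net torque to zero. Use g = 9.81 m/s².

m ≈ 7.54 kg

About the pivot (at 1.7 m from the right end):
Lamp: 5.09 × 9.81 = 49.93 N down at 3.773 m → arm 2.073 m, τ = 49.93 × 2.073 = 103.5 N·m counterclockwise.
Net moment of known loads = 103.5 N·m counterclockwise.
An unknown mass m at 0.3 m has arm 1.4 m; its moment is m·g·1.4 clockwise.
Στ = 0 ⇒ m × 9.81 × 1.4 = 103.5 ⇒ m = 103.5 / (9.81 × 1.4) = 7.54 kg.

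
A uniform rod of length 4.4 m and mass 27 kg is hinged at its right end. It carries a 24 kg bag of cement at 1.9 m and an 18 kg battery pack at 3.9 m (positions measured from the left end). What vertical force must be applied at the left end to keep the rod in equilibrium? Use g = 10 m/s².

Take moments about the right end.
Beam weight: 27 × 10 = 270 N down at 2.2 m → arm 2.2 m, τ = 270 × 2.2 = 594 N·m counterclockwise.
Bag of cement: 24 × 10 = 240 N down at 1.9 m → arm 2.5 m, τ = 240 × 2.5 = 600 N·m counterclockwise.
Battery pack: 18 × 10 = 180 N down at 3.9 m → arm 0.5 m, τ = 180 × 0.5 = 90 N·m counterclockwise.
Net moment of the loads = 1284 N·m counterclockwise.
The upward force F acts at the left end, arm 4.4 m, giving F × 4.4 clockwise.
Balancing moments: F × 4.4 = 1284, giving F = 1284 / 4.4 = 292 N.

F ≈ 292 N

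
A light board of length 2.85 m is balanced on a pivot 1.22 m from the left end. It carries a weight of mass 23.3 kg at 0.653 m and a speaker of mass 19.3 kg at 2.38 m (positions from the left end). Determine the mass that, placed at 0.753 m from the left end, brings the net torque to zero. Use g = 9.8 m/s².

Taking torques about the pivot (at 1.22 m from the left end):
Weight: 23.3 × 9.8 = 228.3 N down at 0.653 m → arm 0.567 m, τ = 228.3 × 0.567 = 129.4 N·m counterclockwise.
Speaker: 19.3 × 9.8 = 189.1 N down at 2.38 m → arm 1.16 m, τ = 189.1 × 1.16 = 219.4 N·m clockwise.
Net moment of known loads = 90 N·m clockwise.
An unknown mass m at 0.753 m has arm 0.467 m; its moment is m·g·0.467 counterclockwise.
Balancing moments: m × 9.8 × 0.467 = 90, giving m = 90 / (9.8 × 0.467) = 19.7 kg.

m ≈ 19.7 kg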